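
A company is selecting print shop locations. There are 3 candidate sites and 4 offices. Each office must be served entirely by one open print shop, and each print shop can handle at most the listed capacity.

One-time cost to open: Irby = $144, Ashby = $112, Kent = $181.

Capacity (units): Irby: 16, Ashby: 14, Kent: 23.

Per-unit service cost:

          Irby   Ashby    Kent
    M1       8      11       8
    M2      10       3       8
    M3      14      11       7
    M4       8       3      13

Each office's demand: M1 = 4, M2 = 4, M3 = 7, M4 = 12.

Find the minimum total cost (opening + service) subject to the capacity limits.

Minimum total cost: 442

Open {Ashby, Kent}: M1→Kent 8·4=32, M2→Kent 8·4=32, M3→Kent 7·7=49, M4→Ashby 3·12=36.
Loads: Ashby carries 12/14, Kent carries 15/23. Service 149; fixed 293; total 442.
Next best feasible plan costs 462.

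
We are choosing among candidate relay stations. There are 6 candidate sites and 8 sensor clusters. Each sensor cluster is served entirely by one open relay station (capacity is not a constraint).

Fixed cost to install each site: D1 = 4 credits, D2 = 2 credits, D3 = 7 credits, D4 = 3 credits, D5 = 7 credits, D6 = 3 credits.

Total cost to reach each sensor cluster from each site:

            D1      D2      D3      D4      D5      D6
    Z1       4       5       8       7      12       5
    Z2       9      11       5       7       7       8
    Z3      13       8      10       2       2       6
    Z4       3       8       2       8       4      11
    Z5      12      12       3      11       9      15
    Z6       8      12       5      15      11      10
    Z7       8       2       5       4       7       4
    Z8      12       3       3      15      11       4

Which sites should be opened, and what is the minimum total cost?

For any fixed open set, each sensor cluster goes to its cheapest open site; total = fixed + service.
{D2, D3, D4}: Z1→D2 5, Z2→D3 5, Z3→D4 2, Z4→D3 2, Z5→D3 3, Z6→D3 5, Z7→D2 2, Z8→D2 3. Service 27; fixed 12; total 39.
{D3, D4}: service 31 + fixed 10 = 41
{D1, D2, D3, D4}: service 26 + fixed 16 = 42
{D1, D2, D3, D4, D5, D6}: service 26 + fixed 26 = 52
No other subset beats 39.

Open D2, D3 and D4; minimum total cost 39.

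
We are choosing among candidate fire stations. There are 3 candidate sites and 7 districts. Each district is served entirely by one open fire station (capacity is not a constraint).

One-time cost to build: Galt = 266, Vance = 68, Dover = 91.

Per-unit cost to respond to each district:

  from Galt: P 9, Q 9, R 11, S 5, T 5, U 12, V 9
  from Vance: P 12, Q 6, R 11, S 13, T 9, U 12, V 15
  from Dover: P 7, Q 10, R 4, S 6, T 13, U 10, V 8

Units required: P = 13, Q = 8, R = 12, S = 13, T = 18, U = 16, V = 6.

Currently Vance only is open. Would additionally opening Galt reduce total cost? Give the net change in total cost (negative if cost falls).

No — net change +15 (cost rises by 15).

Current service cost with {Vance}: 949.
Adding Galt: each district re-picks its cheapest; new service cost 698, saving 251.
Extra fixed cost: 266. Net change = 266 − 251 = 15.
(Totals: 1017 → 1032.)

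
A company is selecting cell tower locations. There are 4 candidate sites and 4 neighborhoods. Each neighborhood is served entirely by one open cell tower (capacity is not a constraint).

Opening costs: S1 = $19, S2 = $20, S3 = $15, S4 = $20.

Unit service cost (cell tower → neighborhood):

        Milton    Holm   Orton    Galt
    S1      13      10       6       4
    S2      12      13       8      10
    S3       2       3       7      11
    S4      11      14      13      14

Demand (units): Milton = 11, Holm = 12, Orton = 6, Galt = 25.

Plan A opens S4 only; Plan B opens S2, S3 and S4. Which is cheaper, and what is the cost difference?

Plan B is cheaper by 332.

Plan A: {S4}: Milton→S4 11·11=121, Holm→S4 14·12=168, Orton→S4 13·6=78, Galt→S4 14·25=350. Service 717; fixed 20; total 737.
Plan B: {S2, S3, S4}: Milton→S3 2·11=22, Holm→S3 3·12=36, Orton→S3 7·6=42, Galt→S2 10·25=250. Service 350; fixed 55; total 405.
Difference: |737 − 405| = 332.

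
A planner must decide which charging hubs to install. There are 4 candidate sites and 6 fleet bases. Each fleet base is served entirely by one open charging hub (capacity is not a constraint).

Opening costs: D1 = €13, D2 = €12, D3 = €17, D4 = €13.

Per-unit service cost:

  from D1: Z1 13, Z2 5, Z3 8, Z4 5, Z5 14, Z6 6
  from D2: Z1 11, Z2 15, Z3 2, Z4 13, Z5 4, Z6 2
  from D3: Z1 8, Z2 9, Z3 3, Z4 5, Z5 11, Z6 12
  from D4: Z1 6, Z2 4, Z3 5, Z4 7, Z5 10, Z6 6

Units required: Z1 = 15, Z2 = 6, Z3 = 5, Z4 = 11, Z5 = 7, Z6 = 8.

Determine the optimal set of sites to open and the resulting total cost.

Open D1, D2 and D4; minimum total cost 261.

For any fixed open set, each fleet base goes to its cheapest open site; total = fixed + service.
{D1, D2, D4}: Z1→D4 6·15=90, Z2→D4 4·6=24, Z3→D2 2·5=10, Z4→D1 5·11=55, Z5→D2 4·7=28, Z6→D2 2·8=16. Service 223; fixed 38; total 261.
{D2, D3, D4}: Z1→D4 6·15=90, Z2→D4 4·6=24, Z3→D2 2·5=10, Z4→D3 5·11=55, Z5→D2 4·7=28, Z6→D2 2·8=16. Service 223; fixed 42; total 265.
{D2, D4}: service 245 + fixed 25 = 270
{D1, D2, D3, D4}: Z1→D4 6·15=90, Z2→D4 4·6=24, Z3→D2 2·5=10, Z4→D1 5·11=55, Z5→D2 4·7=28, Z6→D2 2·8=16. Service 223; fixed 55; total 278.
No other subset beats 261.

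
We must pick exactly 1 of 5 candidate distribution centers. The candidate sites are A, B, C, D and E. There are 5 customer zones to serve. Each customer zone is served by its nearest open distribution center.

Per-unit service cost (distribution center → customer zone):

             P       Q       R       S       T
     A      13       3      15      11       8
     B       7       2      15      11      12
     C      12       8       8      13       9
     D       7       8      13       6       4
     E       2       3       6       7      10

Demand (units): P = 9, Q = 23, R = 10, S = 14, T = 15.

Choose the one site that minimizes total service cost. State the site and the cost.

Choose E only; total service cost 395.

With exactly 1 open, each customer zone uses its cheapest among the chosen.
{E}: P→E 2·9=18, Q→E 3·23=69, R→E 6·10=60, S→E 7·14=98, T→E 10·15=150. Service cost 395.
{D}: service cost 521
{B}: service cost 593
Among all 5 size-1 choices, {E} is lowest.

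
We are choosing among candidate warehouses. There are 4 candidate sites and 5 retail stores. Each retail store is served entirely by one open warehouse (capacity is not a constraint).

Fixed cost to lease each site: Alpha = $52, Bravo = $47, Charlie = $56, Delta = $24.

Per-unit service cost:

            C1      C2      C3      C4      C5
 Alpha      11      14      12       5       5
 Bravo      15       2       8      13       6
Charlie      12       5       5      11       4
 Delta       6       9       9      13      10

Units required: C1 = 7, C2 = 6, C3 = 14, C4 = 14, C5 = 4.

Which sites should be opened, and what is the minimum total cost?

For any fixed open set, each retail store goes to its cheapest open site; total = fixed + service.
{Alpha, Charlie, Delta}: C1→Delta 6·7=42, C2→Charlie 5·6=30, C3→Charlie 5·14=70, C4→Alpha 5·14=70, C5→Charlie 4·4=16. Service 228; fixed 132; total 360.
{Alpha, Charlie}: service 263 + fixed 108 = 371
{Alpha, Bravo, Delta}: service 256 + fixed 123 = 379
{Alpha, Bravo, Charlie, Delta}: service 210 + fixed 179 = 389
(All 15 nonempty subsets were checked; Alpha, Charlie and Delta is lowest.)

Open Alpha, Charlie and Delta; minimum total cost 360.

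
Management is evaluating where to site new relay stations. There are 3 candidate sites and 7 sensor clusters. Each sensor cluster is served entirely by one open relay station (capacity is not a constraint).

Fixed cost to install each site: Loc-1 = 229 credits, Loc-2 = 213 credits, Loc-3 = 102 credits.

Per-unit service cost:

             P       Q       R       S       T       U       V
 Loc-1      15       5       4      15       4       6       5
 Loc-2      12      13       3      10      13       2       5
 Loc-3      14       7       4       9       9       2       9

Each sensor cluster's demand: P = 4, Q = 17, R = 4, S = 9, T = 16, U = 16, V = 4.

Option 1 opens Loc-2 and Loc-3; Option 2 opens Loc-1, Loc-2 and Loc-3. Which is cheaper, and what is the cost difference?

Option 1 is cheaper by 115.

Option 1: {Loc-2, Loc-3}: P→Loc-2 12·4=48, Q→Loc-3 7·17=119, R→Loc-2 3·4=12, S→Loc-3 9·9=81, T→Loc-3 9·16=144, U→Loc-2 2·16=32, V→Loc-2 5·4=20. Service 456; fixed 315; total 771.
Option 2: {Loc-1, Loc-2, Loc-3}: P→Loc-2 12·4=48, Q→Loc-1 5·17=85, R→Loc-2 3·4=12, S→Loc-3 9·9=81, T→Loc-1 4·16=64, U→Loc-2 2·16=32, V→Loc-1 5·4=20. Service 342; fixed 544; total 886.
Difference: |771 − 886| = 115.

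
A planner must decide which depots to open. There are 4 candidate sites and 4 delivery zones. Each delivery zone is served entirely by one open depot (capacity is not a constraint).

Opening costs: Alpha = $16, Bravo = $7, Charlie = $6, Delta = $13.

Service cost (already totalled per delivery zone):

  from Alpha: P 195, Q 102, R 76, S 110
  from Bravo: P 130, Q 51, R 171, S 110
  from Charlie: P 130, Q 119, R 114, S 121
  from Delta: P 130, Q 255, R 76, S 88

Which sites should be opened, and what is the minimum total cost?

For any fixed open set, each delivery zone goes to its cheapest open site; total = fixed + service.
{Bravo, Delta}: P→Bravo 130, Q→Bravo 51, R→Delta 76, S→Delta 88. Service 345; fixed 20; total 365.
{Bravo, Charlie, Delta}: service 345 + fixed 26 = 371
{Alpha, Bravo, Delta}: service 345 + fixed 36 = 381
{Alpha, Bravo, Charlie, Delta}: service 345 + fixed 42 = 387
No other subset beats 365.

Open Bravo and Delta; minimum total cost 365.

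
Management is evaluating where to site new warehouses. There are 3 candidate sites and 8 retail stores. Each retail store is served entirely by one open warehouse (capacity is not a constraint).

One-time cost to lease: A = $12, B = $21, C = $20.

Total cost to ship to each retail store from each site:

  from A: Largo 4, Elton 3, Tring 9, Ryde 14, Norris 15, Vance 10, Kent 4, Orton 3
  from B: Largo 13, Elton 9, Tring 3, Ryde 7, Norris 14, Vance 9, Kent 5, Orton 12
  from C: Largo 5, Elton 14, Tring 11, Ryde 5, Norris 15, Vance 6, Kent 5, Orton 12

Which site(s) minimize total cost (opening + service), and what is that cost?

Open A only; minimum total cost 74.

For any fixed open set, each retail store goes to its cheapest open site; total = fixed + service.
{A}: Largo→A 4, Elton→A 3, Tring→A 9, Ryde→A 14, Norris→A 15, Vance→A 10, Kent→A 4, Orton→A 3. Service 62; fixed 12; total 74.
{A, B}: service 47 + fixed 33 = 80
{A, C}: Largo→A 4, Elton→A 3, Tring→A 9, Ryde→C 5, Norris→A 15, Vance→C 6, Kent→A 4, Orton→A 3. Service 49; fixed 32; total 81.
{A, B, C}: Largo→A 4, Elton→A 3, Tring→B 3, Ryde→C 5, Norris→B 14, Vance→C 6, Kent→A 4, Orton→A 3. Service 42; fixed 53; total 95.
No other subset beats 74.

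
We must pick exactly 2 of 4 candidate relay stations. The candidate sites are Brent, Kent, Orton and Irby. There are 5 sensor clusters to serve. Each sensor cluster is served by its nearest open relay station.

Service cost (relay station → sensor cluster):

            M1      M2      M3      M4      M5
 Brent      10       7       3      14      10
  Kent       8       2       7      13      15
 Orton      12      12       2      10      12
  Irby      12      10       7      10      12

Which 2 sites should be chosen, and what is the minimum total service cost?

With exactly 2 open, each sensor cluster uses its cheapest among the chosen.
{Kent, Orton}: M1→Kent 8, M2→Kent 2, M3→Orton 2, M4→Orton 10, M5→Orton 12. Service cost 34.
{Brent, Kent}: service cost 36
{Brent, Orton}: service cost 39
Among all 6 size-2 choices, {Kent, Orton} is lowest.

Choose Kent and Orton; total service cost 34.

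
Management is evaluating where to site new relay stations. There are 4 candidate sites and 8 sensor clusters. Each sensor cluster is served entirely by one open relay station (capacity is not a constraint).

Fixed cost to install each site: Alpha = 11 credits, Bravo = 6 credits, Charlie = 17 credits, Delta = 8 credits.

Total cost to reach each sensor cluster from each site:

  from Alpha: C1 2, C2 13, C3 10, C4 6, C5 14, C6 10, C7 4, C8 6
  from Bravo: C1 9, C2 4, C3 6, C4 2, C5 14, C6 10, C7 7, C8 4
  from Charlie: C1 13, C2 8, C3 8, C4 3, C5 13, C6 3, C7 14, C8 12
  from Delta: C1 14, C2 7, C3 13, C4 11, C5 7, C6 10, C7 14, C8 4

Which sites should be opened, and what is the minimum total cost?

For any fixed open set, each sensor cluster goes to its cheapest open site; total = fixed + service.
{Bravo}: C1→Bravo 9, C2→Bravo 4, C3→Bravo 6, C4→Bravo 2, C5→Bravo 14, C6→Bravo 10, C7→Bravo 7, C8→Bravo 4. Service 56; fixed 6; total 62.
{Alpha, Bravo}: service 46 + fixed 17 = 63
{Bravo, Delta}: service 49 + fixed 14 = 63
{Alpha, Bravo, Charlie, Delta}: service 32 + fixed 42 = 74
No other subset beats 62.

Open Bravo only; minimum total cost 62.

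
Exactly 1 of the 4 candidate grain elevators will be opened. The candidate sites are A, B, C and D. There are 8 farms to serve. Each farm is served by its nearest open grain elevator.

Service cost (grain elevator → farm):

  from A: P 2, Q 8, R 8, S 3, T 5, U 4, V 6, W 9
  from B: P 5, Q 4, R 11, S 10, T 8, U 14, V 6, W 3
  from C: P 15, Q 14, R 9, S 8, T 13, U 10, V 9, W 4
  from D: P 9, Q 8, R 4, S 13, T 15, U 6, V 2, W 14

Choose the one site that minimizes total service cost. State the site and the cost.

Choose A only; total service cost 45.

With exactly 1 open, each farm uses its cheapest among the chosen.
{A}: P→A 2, Q→A 8, R→A 8, S→A 3, T→A 5, U→A 4, V→A 6, W→A 9. Service cost 45.
{B}: service cost 61
{D}: service cost 71
Among all 4 size-1 choices, {A} is lowest.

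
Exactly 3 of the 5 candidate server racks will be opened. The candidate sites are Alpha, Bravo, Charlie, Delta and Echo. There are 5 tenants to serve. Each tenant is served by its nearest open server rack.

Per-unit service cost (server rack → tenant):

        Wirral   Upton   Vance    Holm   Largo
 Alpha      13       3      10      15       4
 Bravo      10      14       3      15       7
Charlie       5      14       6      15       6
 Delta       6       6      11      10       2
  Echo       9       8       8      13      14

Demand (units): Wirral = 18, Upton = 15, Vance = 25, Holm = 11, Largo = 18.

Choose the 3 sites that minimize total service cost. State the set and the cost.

Choose Alpha, Bravo and Delta; total service cost 374.

With exactly 3 open, each tenant uses its cheapest among the chosen.
{Alpha, Bravo, Delta}: Wirral→Delta 6·18=108, Upton→Alpha 3·15=45, Vance→Bravo 3·25=75, Holm→Delta 10·11=110, Largo→Delta 2·18=36. Service cost 374.
{Bravo, Charlie, Delta}: service cost 401
{Bravo, Delta, Echo}: service cost 419
Among all 10 size-3 choices, {Alpha, Bravo, Delta} is lowest.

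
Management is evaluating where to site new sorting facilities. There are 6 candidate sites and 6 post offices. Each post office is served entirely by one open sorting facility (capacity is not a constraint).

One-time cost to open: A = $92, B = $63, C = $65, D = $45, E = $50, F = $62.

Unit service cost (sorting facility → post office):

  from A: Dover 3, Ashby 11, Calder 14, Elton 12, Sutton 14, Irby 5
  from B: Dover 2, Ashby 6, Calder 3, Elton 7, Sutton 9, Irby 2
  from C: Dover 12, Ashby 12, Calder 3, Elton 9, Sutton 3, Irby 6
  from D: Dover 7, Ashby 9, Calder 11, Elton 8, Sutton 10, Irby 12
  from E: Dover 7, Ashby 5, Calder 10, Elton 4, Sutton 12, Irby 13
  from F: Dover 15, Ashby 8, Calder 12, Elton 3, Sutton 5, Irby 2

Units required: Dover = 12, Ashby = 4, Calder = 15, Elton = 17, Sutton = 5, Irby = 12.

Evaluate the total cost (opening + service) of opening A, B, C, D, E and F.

Total cost: 556

Each post office is assigned to its cheapest site among the open ones.
{A, B, C, D, E, F}: Dover→B 2·12=24, Ashby→E 5·4=20, Calder→B 3·15=45, Elton→F 3·17=51, Sutton→C 3·5=15, Irby→B 2·12=24. Service 179; fixed 377; total 556.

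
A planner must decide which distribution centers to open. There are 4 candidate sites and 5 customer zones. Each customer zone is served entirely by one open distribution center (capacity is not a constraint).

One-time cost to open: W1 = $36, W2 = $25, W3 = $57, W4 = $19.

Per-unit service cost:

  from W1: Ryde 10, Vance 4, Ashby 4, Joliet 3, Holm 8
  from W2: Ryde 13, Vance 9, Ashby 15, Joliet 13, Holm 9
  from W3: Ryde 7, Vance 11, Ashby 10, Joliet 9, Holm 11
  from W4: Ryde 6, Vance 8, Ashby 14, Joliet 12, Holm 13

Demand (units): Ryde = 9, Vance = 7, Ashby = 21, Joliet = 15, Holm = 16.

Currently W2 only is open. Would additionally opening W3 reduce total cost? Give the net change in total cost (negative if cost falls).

Yes — net change −162 (cost falls by 162).

Current service cost with {W2}: 834.
Adding W3: each customer zone re-picks its cheapest; new service cost 615, saving 219.
Extra fixed cost: 57. Net change = 57 − 219 = -162.
(Totals: 859 → 697.)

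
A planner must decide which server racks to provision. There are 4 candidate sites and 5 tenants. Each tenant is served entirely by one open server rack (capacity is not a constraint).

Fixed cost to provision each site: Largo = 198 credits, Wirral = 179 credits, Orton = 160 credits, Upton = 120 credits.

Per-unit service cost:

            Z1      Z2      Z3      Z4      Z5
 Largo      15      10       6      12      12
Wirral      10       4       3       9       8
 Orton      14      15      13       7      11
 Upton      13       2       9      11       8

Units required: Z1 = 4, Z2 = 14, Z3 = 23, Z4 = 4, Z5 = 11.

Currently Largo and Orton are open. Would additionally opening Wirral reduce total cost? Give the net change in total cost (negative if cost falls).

Current service cost with {Largo, Orton}: 483.
Adding Wirral: each tenant re-picks its cheapest; new service cost 281, saving 202.
Extra fixed cost: 179. Net change = 179 − 202 = -23.
(Totals: 841 → 818.)

Yes — net change −23 (cost falls by 23).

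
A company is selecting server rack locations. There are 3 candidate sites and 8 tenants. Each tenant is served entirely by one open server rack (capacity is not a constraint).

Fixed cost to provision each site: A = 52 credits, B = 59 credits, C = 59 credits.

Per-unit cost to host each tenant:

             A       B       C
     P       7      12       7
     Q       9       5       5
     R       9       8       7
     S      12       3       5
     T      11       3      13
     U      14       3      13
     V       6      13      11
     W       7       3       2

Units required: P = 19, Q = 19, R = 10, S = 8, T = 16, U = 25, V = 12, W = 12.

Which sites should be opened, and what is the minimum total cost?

Open A and B; minimum total cost 674.

For any fixed open set, each tenant goes to its cheapest open site; total = fixed + service.
{A, B}: P→A 7·19=133, Q→B 5·19=95, R→B 8·10=80, S→B 3·8=24, T→B 3·16=48, U→B 3·25=75, V→A 6·12=72, W→B 3·12=36. Service 563; fixed 111; total 674.
{A, B, C}: service 541 + fixed 170 = 711
{B, C}: service 601 + fixed 118 = 719
{A}: service 1172 + fixed 52 = 1224
No other subset beats 674.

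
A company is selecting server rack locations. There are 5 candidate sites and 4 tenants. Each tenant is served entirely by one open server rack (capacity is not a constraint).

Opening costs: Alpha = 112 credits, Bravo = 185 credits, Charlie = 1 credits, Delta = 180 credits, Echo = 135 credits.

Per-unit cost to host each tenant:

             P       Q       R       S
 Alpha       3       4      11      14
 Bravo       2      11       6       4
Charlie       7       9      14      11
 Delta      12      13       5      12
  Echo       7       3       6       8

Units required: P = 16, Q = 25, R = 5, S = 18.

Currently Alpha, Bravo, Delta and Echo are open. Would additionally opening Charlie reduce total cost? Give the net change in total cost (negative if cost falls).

Current service cost with {Alpha, Bravo, Delta, Echo}: 204.
Adding Charlie: each tenant re-picks its cheapest; new service cost 204, saving 0.
Extra fixed cost: 1. Net change = 1 − 0 = 1.
(Totals: 816 → 817.)

No — net change +1 (cost rises by 1).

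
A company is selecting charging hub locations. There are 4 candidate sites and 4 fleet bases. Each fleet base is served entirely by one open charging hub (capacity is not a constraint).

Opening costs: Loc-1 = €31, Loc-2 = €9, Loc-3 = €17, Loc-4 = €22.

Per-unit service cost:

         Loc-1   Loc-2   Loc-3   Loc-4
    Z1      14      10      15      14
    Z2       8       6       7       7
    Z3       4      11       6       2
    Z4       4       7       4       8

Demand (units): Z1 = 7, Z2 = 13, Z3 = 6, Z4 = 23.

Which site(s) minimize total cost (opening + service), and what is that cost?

For any fixed open set, each fleet base goes to its cheapest open site; total = fixed + service.
{Loc-2, Loc-3, Loc-4}: Z1→Loc-2 10·7=70, Z2→Loc-2 6·13=78, Z3→Loc-4 2·6=12, Z4→Loc-3 4·23=92. Service 252; fixed 48; total 300.
{Loc-2, Loc-3}: service 276 + fixed 26 = 302
{Loc-1, Loc-2}: Z1→Loc-2 10·7=70, Z2→Loc-2 6·13=78, Z3→Loc-1 4·6=24, Z4→Loc-1 4·23=92. Service 264; fixed 40; total 304.
{Loc-1, Loc-2, Loc-3, Loc-4}: service 252 + fixed 79 = 331
No other subset beats 300.

Open Loc-2, Loc-3 and Loc-4; minimum total cost 300.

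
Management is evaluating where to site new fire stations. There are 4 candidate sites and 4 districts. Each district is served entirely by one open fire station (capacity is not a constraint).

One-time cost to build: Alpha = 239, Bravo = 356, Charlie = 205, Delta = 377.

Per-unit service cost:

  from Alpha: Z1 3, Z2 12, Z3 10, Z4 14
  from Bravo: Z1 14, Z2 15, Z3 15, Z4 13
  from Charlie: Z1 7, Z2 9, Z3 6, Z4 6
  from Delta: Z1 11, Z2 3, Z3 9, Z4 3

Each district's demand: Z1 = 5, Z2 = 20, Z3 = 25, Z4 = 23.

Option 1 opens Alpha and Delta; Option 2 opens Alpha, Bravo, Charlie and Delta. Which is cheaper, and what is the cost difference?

Option 1: {Alpha, Delta}: Z1→Alpha 3·5=15, Z2→Delta 3·20=60, Z3→Delta 9·25=225, Z4→Delta 3·23=69. Service 369; fixed 616; total 985.
Option 2: {Alpha, Bravo, Charlie, Delta}: Z1→Alpha 3·5=15, Z2→Delta 3·20=60, Z3→Charlie 6·25=150, Z4→Delta 3·23=69. Service 294; fixed 1177; total 1471.
Difference: |985 − 1471| = 486.

Option 1 is cheaper by 486.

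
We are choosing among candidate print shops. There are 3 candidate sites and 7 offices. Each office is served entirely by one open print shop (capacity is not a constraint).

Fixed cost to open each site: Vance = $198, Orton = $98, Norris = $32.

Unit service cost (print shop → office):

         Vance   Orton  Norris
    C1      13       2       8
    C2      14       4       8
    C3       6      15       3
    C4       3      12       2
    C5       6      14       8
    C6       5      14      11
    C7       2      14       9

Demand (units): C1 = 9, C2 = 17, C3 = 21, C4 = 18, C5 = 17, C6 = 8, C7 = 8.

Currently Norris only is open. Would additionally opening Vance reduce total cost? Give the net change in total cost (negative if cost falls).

No — net change +60 (cost rises by 60).

Current service cost with {Norris}: 603.
Adding Vance: each office re-picks its cheapest; new service cost 465, saving 138.
Extra fixed cost: 198. Net change = 198 − 138 = 60.
(Totals: 635 → 695.)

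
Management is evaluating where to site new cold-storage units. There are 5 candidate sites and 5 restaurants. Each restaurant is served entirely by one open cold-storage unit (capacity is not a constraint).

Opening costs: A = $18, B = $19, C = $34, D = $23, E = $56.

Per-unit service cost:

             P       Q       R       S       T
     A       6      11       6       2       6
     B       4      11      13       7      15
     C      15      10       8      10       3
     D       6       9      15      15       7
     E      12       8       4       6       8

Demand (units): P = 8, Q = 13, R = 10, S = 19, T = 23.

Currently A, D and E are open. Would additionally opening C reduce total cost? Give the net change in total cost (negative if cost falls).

Yes — net change −35 (cost falls by 35).

Current service cost with {A, D, E}: 368.
Adding C: each restaurant re-picks its cheapest; new service cost 299, saving 69.
Extra fixed cost: 34. Net change = 34 − 69 = -35.
(Totals: 465 → 430.)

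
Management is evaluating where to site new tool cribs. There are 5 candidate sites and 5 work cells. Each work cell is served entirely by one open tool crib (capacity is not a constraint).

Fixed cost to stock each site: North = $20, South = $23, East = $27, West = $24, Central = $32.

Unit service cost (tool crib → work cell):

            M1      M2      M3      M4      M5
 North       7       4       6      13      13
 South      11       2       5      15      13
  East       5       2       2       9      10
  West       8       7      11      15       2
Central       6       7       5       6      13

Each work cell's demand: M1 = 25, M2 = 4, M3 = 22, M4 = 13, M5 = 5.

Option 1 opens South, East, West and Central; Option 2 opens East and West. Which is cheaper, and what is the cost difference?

Option 2 is cheaper by 16.

Option 1: {South, East, West, Central}: M1→East 5·25=125, M2→South 2·4=8, M3→East 2·22=44, M4→Central 6·13=78, M5→West 2·5=10. Service 265; fixed 106; total 371.
Option 2: {East, West}: M1→East 5·25=125, M2→East 2·4=8, M3→East 2·22=44, M4→East 9·13=117, M5→West 2·5=10. Service 304; fixed 51; total 355.
Difference: |371 − 355| = 16.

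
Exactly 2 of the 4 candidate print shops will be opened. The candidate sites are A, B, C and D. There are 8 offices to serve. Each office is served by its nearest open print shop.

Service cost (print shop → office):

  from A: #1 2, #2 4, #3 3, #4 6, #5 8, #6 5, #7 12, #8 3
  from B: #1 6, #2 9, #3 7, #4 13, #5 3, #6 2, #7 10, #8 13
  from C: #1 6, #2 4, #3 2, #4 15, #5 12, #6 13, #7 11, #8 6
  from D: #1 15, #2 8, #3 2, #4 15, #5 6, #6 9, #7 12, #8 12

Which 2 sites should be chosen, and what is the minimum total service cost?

Choose A and B; total service cost 33.

With exactly 2 open, each office uses its cheapest among the chosen.
{A, B}: #1→A 2, #2→A 4, #3→A 3, #4→A 6, #5→B 3, #6→B 2, #7→B 10, #8→A 3. Service cost 33.
{A, D}: service cost 40
{A, C}: service cost 41
Among all 6 size-2 choices, {A, B} is lowest.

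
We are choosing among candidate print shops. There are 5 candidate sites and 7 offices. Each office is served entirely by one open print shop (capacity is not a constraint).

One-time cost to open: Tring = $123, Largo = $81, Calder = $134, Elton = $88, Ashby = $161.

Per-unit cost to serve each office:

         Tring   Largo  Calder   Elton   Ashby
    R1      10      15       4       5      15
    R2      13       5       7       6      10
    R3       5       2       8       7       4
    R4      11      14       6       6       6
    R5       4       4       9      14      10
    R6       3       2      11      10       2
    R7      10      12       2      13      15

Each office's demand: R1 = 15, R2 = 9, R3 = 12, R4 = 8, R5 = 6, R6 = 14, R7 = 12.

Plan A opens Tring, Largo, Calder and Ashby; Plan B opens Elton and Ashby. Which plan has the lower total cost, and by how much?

Plan A: {Tring, Largo, Calder, Ashby}: R1→Calder 4·15=60, R2→Largo 5·9=45, R3→Largo 2·12=24, R4→Calder 6·8=48, R5→Tring 4·6=24, R6→Largo 2·14=28, R7→Calder 2·12=24. Service 253; fixed 499; total 752.
Plan B: {Elton, Ashby}: R1→Elton 5·15=75, R2→Elton 6·9=54, R3→Ashby 4·12=48, R4→Elton 6·8=48, R5→Ashby 10·6=60, R6→Ashby 2·14=28, R7→Elton 13·12=156. Service 469; fixed 249; total 718.
Difference: |752 − 718| = 34.

Plan B is cheaper by 34.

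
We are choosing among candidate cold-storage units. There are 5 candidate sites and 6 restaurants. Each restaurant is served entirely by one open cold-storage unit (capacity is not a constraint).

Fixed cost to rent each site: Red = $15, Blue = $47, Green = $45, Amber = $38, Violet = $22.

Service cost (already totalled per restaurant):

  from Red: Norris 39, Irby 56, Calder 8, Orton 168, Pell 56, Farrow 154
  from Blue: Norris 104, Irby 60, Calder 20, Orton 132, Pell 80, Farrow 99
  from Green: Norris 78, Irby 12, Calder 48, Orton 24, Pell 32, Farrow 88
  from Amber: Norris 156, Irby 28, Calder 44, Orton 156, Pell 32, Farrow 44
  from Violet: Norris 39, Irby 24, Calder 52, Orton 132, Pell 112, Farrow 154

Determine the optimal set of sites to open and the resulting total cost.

For any fixed open set, each restaurant goes to its cheapest open site; total = fixed + service.
{Red, Green, Amber}: Norris→Red 39, Irby→Green 12, Calder→Red 8, Orton→Green 24, Pell→Green 32, Farrow→Amber 44. Service 159; fixed 98; total 257.
{Red, Green}: Norris→Red 39, Irby→Green 12, Calder→Red 8, Orton→Green 24, Pell→Green 32, Farrow→Green 88. Service 203; fixed 60; total 263.
{Red, Green, Amber, Violet}: service 159 + fixed 120 = 279
{Red, Blue, Green, Amber, Violet}: Norris→Red 39, Irby→Green 12, Calder→Red 8, Orton→Green 24, Pell→Green 32, Farrow→Amber 44. Service 159; fixed 167; total 326.
No other subset beats 257.

Open Red, Green and Amber; minimum total cost 257.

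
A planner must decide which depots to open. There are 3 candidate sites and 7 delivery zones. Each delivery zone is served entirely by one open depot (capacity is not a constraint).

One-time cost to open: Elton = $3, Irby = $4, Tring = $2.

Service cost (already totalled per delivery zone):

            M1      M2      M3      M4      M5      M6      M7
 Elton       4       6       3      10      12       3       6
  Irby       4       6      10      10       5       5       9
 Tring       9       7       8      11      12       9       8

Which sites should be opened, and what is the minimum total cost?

For any fixed open set, each delivery zone goes to its cheapest open site; total = fixed + service.
{Elton, Irby}: M1→Elton 4, M2→Elton 6, M3→Elton 3, M4→Elton 10, M5→Irby 5, M6→Elton 3, M7→Elton 6. Service 37; fixed 7; total 44.
{Elton, Irby, Tring}: M1→Elton 4, M2→Elton 6, M3→Elton 3, M4→Elton 10, M5→Irby 5, M6→Elton 3, M7→Elton 6. Service 37; fixed 9; total 46.
{Elton}: service 44 + fixed 3 = 47
{Tring}: M1→Tring 9, M2→Tring 7, M3→Tring 8, M4→Tring 11, M5→Tring 12, M6→Tring 9, M7→Tring 8. Service 64; fixed 2; total 66.
No other subset beats 44.

Open Elton and Irby; minimum total cost 44.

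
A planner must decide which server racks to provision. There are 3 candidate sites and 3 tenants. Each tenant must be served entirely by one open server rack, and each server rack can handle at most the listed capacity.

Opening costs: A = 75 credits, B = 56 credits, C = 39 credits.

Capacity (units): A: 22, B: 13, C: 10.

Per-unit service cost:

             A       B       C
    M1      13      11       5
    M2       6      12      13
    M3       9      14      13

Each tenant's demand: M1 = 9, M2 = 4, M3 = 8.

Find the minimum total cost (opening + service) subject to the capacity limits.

Minimum total cost: 255

Open {A, C}: M1→C 5·9=45, M2→A 6·4=24, M3→A 9·8=72.
Loads: A carries 12/22, C carries 9/10. Service 141; fixed 114; total 255.
Next best feasible plan costs 288.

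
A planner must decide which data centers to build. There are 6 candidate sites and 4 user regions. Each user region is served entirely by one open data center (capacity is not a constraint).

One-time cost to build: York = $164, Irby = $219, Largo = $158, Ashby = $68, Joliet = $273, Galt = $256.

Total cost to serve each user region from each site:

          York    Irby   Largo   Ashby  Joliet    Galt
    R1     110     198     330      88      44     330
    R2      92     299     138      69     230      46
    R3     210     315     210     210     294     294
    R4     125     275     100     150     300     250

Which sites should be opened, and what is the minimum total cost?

Open Ashby only; minimum total cost 585.

For any fixed open set, each user region goes to its cheapest open site; total = fixed + service.
{Ashby}: R1→Ashby 88, R2→Ashby 69, R3→Ashby 210, R4→Ashby 150. Service 517; fixed 68; total 585.
{Largo, Ashby}: service 467 + fixed 226 = 693
{York}: R1→York 110, R2→York 92, R3→York 210, R4→York 125. Service 537; fixed 164; total 701.
{York, Irby, Largo, Ashby, Joliet, Galt}: R1→Joliet 44, R2→Galt 46, R3→York 210, R4→Largo 100. Service 400; fixed 1138; total 1538.
No other subset beats 585.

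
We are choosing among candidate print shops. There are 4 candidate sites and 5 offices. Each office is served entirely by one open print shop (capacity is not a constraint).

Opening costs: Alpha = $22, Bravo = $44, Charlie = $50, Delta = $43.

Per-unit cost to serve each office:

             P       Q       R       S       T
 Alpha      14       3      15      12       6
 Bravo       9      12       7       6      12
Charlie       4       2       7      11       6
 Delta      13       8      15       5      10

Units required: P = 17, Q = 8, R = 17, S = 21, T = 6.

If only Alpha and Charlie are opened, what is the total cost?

Each office is assigned to its cheapest site among the open ones.
{Alpha, Charlie}: P→Charlie 4·17=68, Q→Charlie 2·8=16, R→Charlie 7·17=119, S→Charlie 11·21=231, T→Alpha 6·6=36. Service 470; fixed 72; total 542.

Total cost: 542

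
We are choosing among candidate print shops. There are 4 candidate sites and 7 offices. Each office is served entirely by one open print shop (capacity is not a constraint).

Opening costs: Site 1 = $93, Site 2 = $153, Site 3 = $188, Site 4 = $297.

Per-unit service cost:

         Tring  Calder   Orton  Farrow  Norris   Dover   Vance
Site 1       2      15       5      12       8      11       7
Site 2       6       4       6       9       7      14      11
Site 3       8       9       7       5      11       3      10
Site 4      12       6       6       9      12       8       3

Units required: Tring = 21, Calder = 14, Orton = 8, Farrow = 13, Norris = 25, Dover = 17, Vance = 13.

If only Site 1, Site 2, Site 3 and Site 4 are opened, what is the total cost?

Each office is assigned to its cheapest site among the open ones.
{Site 1, Site 2, Site 3, Site 4}: Tring→Site 1 2·21=42, Calder→Site 2 4·14=56, Orton→Site 1 5·8=40, Farrow→Site 3 5·13=65, Norris→Site 2 7·25=175, Dover→Site 3 3·17=51, Vance→Site 4 3·13=39. Service 468; fixed 731; total 1199.

Total cost: 1199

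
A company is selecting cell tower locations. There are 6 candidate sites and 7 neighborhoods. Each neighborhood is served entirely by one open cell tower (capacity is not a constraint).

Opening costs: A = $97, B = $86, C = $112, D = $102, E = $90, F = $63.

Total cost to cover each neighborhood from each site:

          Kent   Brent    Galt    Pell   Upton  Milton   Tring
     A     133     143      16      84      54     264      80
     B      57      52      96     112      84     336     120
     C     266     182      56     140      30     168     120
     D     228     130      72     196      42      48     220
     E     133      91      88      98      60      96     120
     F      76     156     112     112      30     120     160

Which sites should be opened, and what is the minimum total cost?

For any fixed open set, each neighborhood goes to its cheapest open site; total = fixed + service.
{A, B, D}: Kent→B 57, Brent→B 52, Galt→A 16, Pell→A 84, Upton→D 42, Milton→D 48, Tring→A 80. Service 379; fixed 285; total 664.
{A, B, F}: Kent→B 57, Brent→B 52, Galt→A 16, Pell→A 84, Upton→F 30, Milton→F 120, Tring→A 80. Service 439; fixed 246; total 685.
{B, D}: Kent→B 57, Brent→B 52, Galt→D 72, Pell→B 112, Upton→D 42, Milton→D 48, Tring→B 120. Service 503; fixed 188; total 691.
{A, B, C, D, E, F}: Kent→B 57, Brent→B 52, Galt→A 16, Pell→A 84, Upton→C 30, Milton→D 48, Tring→A 80. Service 367; fixed 550; total 917.
No other subset beats 664.

Open A, B and D; minimum total cost 664.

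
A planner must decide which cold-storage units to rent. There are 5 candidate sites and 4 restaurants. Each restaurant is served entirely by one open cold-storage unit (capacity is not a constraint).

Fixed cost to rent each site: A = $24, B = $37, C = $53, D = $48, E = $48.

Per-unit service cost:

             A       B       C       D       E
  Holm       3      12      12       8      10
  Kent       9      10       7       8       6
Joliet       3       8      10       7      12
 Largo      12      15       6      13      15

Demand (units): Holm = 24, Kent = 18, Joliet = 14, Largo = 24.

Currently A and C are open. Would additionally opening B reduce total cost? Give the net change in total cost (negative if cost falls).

Current service cost with {A, C}: 384.
Adding B: each restaurant re-picks its cheapest; new service cost 384, saving 0.
Extra fixed cost: 37. Net change = 37 − 0 = 37.
(Totals: 461 → 498.)

No — net change +37 (cost rises by 37).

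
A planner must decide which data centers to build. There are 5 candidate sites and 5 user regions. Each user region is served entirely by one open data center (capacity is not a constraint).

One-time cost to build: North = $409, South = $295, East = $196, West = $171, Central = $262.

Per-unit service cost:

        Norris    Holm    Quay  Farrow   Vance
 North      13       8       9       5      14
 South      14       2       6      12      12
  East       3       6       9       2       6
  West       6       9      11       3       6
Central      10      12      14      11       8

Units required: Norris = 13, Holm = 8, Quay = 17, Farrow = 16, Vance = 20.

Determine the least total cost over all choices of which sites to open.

For any fixed open set, each user region goes to its cheapest open site; total = fixed + service.
{East}: Norris→East 3·13=39, Holm→East 6·8=48, Quay→East 9·17=153, Farrow→East 2·16=32, Vance→East 6·20=120. Service 392; fixed 196; total 588.
{West}: service 505 + fixed 171 = 676
{East, West}: Norris→East 3·13=39, Holm→East 6·8=48, Quay→East 9·17=153, Farrow→East 2·16=32, Vance→East 6·20=120. Service 392; fixed 367; total 759.
{North, South, East, West, Central}: Norris→East 3·13=39, Holm→South 2·8=16, Quay→South 6·17=102, Farrow→East 2·16=32, Vance→East 6·20=120. Service 309; fixed 1333; total 1642.
No other subset beats 588.

Minimum total cost: 588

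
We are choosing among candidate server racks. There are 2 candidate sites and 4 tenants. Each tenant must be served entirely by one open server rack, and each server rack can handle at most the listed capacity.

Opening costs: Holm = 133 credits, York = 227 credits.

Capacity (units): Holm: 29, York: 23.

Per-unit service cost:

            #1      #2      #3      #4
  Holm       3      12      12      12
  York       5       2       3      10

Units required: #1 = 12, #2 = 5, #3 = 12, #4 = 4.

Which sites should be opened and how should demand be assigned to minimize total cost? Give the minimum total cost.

Open {Holm, York}: #1→Holm 3·12=36, #2→York 2·5=10, #3→York 3·12=36, #4→York 10·4=40.
Loads: Holm carries 12/29, York carries 21/23. Service 122; fixed 360; total 482.
Next best feasible plan costs 490.

Minimum total cost: 482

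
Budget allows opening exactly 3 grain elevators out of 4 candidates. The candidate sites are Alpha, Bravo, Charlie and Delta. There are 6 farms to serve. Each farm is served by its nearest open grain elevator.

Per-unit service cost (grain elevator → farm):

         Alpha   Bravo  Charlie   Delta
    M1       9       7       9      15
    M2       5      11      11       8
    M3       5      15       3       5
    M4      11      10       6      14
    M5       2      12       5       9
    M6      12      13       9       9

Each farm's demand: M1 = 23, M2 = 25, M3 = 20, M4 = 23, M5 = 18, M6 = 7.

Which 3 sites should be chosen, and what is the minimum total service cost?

Choose Alpha, Bravo and Charlie; total service cost 583.

With exactly 3 open, each farm uses its cheapest among the chosen.
{Alpha, Bravo, Charlie}: M1→Bravo 7·23=161, M2→Alpha 5·25=125, M3→Charlie 3·20=60, M4→Charlie 6·23=138, M5→Alpha 2·18=36, M6→Charlie 9·7=63. Service cost 583.
{Alpha, Charlie, Delta}: service cost 629
{Bravo, Charlie, Delta}: service cost 712
Among all 4 size-3 choices, {Alpha, Bravo, Charlie} is lowest.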